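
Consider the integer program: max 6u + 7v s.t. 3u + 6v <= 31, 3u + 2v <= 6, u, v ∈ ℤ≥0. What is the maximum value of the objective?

21

(u,v)=(0,3): 3·0+6·3=18≤31, 3·0+2·3=6≤6, objective 21.
(u,v)=(0,2): 3·0+6·2=12≤31, 3·0+2·2=4≤6, objective 14.
Maximum is 21 at (u,v)=(0,3).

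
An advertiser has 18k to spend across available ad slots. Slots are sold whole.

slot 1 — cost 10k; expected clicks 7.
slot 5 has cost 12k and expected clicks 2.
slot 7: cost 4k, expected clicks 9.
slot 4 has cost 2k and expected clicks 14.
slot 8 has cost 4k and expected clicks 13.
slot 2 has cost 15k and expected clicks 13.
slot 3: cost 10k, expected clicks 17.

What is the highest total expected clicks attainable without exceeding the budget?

Take slot 4, slot 8, and slot 3: cost 2 + 4 + 10 = 16 ≤ 18, expected clicks 14 + 13 + 17 = 44.
No other feasible combination does better.

44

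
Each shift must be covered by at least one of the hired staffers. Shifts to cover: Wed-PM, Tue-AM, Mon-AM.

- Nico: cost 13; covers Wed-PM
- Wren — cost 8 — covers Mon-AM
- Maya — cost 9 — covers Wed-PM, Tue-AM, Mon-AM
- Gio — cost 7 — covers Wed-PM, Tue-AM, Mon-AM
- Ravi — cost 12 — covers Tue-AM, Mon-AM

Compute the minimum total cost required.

7

Gio alone covers Wed-PM, Tue-AM, Mon-AM — every shift.
Total cost: 7.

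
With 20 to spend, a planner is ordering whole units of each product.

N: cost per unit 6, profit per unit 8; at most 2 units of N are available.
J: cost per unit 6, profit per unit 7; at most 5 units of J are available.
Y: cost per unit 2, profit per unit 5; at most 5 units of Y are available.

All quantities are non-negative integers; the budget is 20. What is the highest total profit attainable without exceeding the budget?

36

This is a bounded integer knapsack.
Take 2×N and 4×Y: cost 20 ≤ 20, profit 2·8 + 4·5 = 36.
No other integer combination yields more.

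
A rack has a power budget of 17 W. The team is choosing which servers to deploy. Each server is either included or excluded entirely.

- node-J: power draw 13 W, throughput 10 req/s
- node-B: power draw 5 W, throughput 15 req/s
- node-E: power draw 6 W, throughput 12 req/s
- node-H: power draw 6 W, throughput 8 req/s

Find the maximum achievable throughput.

35

Take node-B, node-E, and node-H: power draw 5 + 6 + 6 = 17 ≤ 17, throughput 15 + 12 + 8 = 35.
No other feasible combination does better.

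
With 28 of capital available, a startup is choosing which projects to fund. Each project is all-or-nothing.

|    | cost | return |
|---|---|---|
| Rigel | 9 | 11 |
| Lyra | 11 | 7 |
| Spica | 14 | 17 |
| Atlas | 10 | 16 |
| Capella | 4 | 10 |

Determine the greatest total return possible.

Treat it as a binary knapsack problem.
Take Spica, Atlas, and Capella: cost 14 + 10 + 4 = 28 ≤ 28, return 17 + 16 + 10 = 43.
No other feasible combination does better.

43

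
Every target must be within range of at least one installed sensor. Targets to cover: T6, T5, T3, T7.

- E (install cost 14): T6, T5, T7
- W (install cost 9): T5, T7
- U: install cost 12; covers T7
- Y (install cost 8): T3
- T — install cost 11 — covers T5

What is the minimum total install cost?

22

This is a weighted set-cover instance.
Choose E and Y: together they cover T6, T5, T3, T7 — every target.
Total install cost: 14 + 8 = 22.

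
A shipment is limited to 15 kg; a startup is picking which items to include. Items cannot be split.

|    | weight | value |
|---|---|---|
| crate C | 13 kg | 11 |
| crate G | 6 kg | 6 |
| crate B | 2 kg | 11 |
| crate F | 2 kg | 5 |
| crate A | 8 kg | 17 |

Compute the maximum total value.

33

crate G + crate A: weight 6 + 8 = 14 ≤ 15, value 6 + 17 = 23.
crate B + crate A: weight 2 + 8 = 10 ≤ 15, value 11 + 17 = 28.
crate B + crate F + crate A: weight 2 + 2 + 8 = 12 ≤ 15, value 11 + 5 + 17 = 33.
Best is crate B, crate F, and crate A with total value 33.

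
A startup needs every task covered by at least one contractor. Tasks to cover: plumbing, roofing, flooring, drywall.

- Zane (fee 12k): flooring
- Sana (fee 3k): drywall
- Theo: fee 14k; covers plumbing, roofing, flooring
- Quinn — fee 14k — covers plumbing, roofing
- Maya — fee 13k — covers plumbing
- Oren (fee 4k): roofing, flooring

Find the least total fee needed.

17

The greedy cost-per-new-task heuristic would pick Oren, Sana, and Maya for 20, but a cheaper cover exists.
Choose Sana and Theo: together they cover plumbing, roofing, flooring, drywall — every task.
Total fee: 3 + 14 = 17.
No cover costs less than 17.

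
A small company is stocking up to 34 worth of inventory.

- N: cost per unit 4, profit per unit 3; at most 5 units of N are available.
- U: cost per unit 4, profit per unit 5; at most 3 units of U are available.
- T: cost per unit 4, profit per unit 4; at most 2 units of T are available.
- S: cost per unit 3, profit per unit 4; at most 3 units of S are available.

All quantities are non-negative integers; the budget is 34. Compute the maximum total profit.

38

Take 1×N, 3×U, 2×T, and 3×S: cost 33 ≤ 34, profit 1·3 + 3·5 + 2·4 + 3·4 = 38.
S has the best ratio (4/3) and is taken to its limit of 3; remaining capacity is filled optimally with the others.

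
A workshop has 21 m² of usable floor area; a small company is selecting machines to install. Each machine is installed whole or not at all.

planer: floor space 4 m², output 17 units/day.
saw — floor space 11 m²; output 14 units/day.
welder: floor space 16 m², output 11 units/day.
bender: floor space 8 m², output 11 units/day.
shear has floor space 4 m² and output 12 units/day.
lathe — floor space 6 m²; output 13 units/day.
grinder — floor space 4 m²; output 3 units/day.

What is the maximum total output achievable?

Allowing fractional choices, the relaxed optimum would be about 51.6, but machines are indivisible.
planer + shear + lathe + grinder: floor space 4 + 4 + 6 + 4 = 18 ≤ 21, output 17 + 12 + 13 + 3 = 45.
planer + saw + lathe: floor space 4 + 11 + 6 = 21 ≤ 21, output 17 + 14 + 13 = 44.
Best is planer, shear, lathe, and grinder with total output 45.

45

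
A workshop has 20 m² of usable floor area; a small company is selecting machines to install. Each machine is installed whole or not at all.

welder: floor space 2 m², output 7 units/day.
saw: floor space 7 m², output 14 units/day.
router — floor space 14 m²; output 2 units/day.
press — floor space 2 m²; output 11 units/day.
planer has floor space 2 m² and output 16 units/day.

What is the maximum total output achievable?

48

Take welder, saw, press, and planer: floor space 2 + 7 + 2 + 2 = 13 ≤ 20, output 7 + 14 + 11 + 16 = 48.
No other feasible combination does better.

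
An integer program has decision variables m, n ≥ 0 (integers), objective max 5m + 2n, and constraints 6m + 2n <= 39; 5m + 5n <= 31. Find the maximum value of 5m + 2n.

30

Relaxing integrality, the LP optimum is 31.00 at (m,n) = (6.2, 0), which is not an integer point.
(m,n)=(6,0): 6·6+2·0=36≤39, 5·6+5·0=30≤31, objective 30.
(m,n)=(5,1): 6·5+2·1=32≤39, 5·5+5·1=30≤31, objective 27.
(m,n)=(5,0): 6·5+2·0=30≤39, 5·5+5·0=25≤31, objective 25.
The best lattice point is (6,0), giving 30.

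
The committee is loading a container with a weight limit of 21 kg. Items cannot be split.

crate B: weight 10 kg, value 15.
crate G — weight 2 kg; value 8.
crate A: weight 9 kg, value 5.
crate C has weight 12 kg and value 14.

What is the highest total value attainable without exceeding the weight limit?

crate B + crate G + crate A: weight 10 + 2 + 9 = 21 ≤ 21, value 15 + 8 + 5 = 28.
crate G + crate C: weight 2 + 12 = 14 ≤ 21, value 8 + 14 = 22.
crate B + crate G: weight 10 + 2 = 12 ≤ 21, value 15 + 8 = 23.
Best is crate B, crate G, and crate A with total value 28.

28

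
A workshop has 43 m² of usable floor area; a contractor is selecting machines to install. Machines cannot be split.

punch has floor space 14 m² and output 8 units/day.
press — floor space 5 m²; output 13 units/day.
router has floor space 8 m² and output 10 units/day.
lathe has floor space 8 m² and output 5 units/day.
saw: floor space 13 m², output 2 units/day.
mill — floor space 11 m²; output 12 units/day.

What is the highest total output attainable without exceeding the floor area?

Treat it as a binary knapsack problem.
punch + press + router + mill: floor space 14 + 5 + 8 + 11 = 38 ≤ 43, output 8 + 13 + 10 + 12 = 43.
press + router + lathe + mill: floor space 5 + 8 + 8 + 11 = 32 ≤ 43, output 13 + 10 + 5 + 12 = 40.
punch + press + lathe + mill: floor space 14 + 5 + 8 + 11 = 38 ≤ 43, output 8 + 13 + 5 + 12 = 38.
Best is punch, press, router, and mill with total output 43.

43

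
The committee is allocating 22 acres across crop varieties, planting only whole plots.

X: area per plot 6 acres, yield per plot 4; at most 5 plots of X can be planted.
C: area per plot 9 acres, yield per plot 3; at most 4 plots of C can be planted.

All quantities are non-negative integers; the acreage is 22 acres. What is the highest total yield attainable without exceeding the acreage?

This is a bounded integer knapsack.
2×X and 1×C: area 21 ≤ 22, yield 2·4 + 1·3 = 11.
3×X: area 18 ≤ 22, yield 3·4 = 12.
Best is 12.

12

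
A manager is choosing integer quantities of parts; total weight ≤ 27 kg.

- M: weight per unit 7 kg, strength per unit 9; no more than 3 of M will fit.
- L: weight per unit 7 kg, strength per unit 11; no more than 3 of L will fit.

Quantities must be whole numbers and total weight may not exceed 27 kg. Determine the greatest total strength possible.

L has the best ratio (11/7); taking only L gives at most 3×11 = 33 (stopped by the weight limit).
Optimal: 3×L: weight 21 ≤ 27, strength 3·11 = 33.

33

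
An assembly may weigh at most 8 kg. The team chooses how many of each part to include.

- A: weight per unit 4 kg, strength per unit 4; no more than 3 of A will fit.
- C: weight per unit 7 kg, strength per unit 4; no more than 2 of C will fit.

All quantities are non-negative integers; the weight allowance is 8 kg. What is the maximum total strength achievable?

8

Take 2×A: weight 8 ≤ 8, strength 2·4 = 8.
No other integer combination yields more.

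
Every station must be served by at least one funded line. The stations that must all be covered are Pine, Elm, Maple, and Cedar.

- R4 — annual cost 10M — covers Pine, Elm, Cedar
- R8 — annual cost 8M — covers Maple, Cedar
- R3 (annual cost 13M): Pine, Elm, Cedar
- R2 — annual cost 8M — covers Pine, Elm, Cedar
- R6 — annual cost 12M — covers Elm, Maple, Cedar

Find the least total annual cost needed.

16

Choose R8 and R2: together they cover Pine, Elm, Maple, Cedar — every station.
Total annual cost: 8 + 8 = 16.
No cover costs less than 16.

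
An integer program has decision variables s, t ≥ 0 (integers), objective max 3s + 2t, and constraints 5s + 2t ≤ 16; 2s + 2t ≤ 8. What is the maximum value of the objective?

10

(s,t)=(2,2) is feasible, giving 10.
(s,t)=(3,0) is feasible, giving 9.
(s,t)=(1,3) is feasible, giving 9.
No feasible integer point exceeds 10.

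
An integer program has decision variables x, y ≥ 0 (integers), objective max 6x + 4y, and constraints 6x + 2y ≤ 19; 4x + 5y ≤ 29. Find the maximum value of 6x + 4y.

26

(x,y)=(1,5): 6·1+2·5=16≤19, 4·1+5·5=29≤29, objective 26.
(x,y)=(2,3): 6·2+2·3=18≤19, 4·2+5·3=23≤29, objective 24.
(x,y)=(1,4): 6·1+2·4=14≤19, 4·1+5·4=24≤29, objective 22.
The best lattice point is (1,5), giving 26.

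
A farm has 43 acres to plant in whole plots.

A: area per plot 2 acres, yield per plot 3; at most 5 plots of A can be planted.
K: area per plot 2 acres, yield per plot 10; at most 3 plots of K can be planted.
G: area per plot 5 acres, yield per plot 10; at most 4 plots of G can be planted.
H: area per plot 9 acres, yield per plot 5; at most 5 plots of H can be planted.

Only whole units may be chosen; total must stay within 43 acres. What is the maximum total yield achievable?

Take 4×A, 3×K, 4×G, and 1×H: area 43 ≤ 43, yield 4·3 + 3·10 + 4·10 + 1·5 = 87.
K has the best ratio (10/2) and is taken to its limit of 3; remaining capacity is filled optimally with the others.

87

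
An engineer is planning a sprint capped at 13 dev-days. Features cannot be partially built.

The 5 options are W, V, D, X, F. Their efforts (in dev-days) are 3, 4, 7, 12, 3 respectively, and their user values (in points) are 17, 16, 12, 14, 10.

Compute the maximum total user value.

43

Allowing fractional choices, the relaxed optimum would be about 48.1, but features are indivisible.
W + D + F: effort 3 + 7 + 3 = 13 ≤ 13, user value 17 + 12 + 10 = 39.
W + V + F: effort 3 + 4 + 3 = 10 ≤ 13, user value 17 + 16 + 10 = 43.
Best is W, V, and F with total user value 43.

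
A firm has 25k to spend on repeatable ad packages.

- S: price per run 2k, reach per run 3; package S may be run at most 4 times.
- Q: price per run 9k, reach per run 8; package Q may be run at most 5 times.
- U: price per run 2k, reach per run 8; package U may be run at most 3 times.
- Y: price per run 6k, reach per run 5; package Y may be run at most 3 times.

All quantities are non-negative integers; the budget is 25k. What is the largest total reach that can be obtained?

2×S, 1×Q, 3×U, and 1×Y: price 25 ≤ 25, reach 2·3 + 1·8 + 3·8 + 1·5 = 43.
4×S, 1×Q, and 3×U: price 23 ≤ 25, reach 4·3 + 1·8 + 3·8 = 44.
Best is 44.

44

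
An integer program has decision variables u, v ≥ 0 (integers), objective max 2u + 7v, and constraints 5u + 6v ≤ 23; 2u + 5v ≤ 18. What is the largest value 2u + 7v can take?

23

(u,v)=(1,3) is feasible, giving 23.
(u,v)=(0,3) is feasible, giving 21.
The best lattice point is (1,3), giving 23.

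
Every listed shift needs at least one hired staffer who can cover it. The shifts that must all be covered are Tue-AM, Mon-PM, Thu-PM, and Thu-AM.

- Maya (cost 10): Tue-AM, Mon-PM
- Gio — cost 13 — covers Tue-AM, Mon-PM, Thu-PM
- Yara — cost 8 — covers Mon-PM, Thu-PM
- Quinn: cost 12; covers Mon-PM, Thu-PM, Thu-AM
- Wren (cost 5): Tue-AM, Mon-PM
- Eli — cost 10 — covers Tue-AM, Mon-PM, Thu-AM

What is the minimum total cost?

17

Choose Quinn and Wren: together they cover Tue-AM, Mon-PM, Thu-PM, Thu-AM — every shift.
Total cost: 12 + 5 = 17.
No cover costs less than 17.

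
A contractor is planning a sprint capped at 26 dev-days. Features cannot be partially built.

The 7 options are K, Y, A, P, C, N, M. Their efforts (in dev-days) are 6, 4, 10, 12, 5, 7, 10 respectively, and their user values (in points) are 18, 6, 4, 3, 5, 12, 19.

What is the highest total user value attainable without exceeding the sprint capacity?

Allowing fractional choices, the relaxed optimum would be about 53.5, but features are indivisible.
K + Y + C + M: effort 6 + 4 + 5 + 10 = 25 ≤ 26, user value 18 + 6 + 5 + 19 = 48.
K + N + M: effort 6 + 7 + 10 = 23 ≤ 26, user value 18 + 12 + 19 = 49.
K + Y + M: effort 6 + 4 + 10 = 20 ≤ 26, user value 18 + 6 + 19 = 43.
Best is K, N, and M with total user value 49.

49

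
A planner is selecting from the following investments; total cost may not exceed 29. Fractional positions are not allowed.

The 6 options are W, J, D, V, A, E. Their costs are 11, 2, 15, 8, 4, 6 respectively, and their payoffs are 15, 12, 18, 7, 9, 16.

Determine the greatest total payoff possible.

55

W + J + V + E: cost 11 + 2 + 8 + 6 = 27 ≤ 29, payoff 15 + 12 + 7 + 16 = 50.
J + D + A + E: cost 2 + 15 + 4 + 6 = 27 ≤ 29, payoff 12 + 18 + 9 + 16 = 55.
W + J + A + E: cost 11 + 2 + 4 + 6 = 23 ≤ 29, payoff 15 + 12 + 9 + 16 = 52.
Best is J, D, A, and E with total payoff 55.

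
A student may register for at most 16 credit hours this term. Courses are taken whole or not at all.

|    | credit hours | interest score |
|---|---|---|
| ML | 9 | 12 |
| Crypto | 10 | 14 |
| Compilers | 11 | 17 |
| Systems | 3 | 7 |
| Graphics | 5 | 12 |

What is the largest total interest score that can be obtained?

29

Crypto + Graphics: credit hours 10 + 5 = 15 ≤ 16, interest score 14 + 12 = 26.
Compilers + Graphics: credit hours 11 + 5 = 16 ≤ 16, interest score 17 + 12 = 29.
Best is Compilers and Graphics with total interest score 29.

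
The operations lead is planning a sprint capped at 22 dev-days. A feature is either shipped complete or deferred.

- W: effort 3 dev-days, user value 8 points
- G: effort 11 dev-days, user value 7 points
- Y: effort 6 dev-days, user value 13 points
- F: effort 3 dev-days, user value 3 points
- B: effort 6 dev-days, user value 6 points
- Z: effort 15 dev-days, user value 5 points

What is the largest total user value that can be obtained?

Take W, Y, F, and B: effort 3 + 6 + 3 + 6 = 18 ≤ 22, user value 8 + 13 + 3 + 6 = 30.
No other feasible combination does better.

30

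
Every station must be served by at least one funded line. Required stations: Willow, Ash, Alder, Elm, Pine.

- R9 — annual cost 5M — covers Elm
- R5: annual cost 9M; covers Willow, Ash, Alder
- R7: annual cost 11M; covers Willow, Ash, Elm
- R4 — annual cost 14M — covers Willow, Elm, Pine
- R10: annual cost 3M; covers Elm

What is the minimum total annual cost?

The greedy cost-per-new-station heuristic would pick R5, R10, and R4 for 26, but a cheaper cover exists.
Choose R5 and R4: together they cover Willow, Ash, Alder, Elm, Pine — every station.
Total annual cost: 9 + 14 = 23.
No cover costs less than 23.

23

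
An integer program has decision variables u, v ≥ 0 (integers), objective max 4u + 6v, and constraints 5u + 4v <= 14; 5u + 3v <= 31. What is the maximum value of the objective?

(u,v)=(0,3): 5·0+4·3=12≤14, 5·0+3·3=9≤31, objective 18.
(u,v)=(1,2): 5·1+4·2=13≤14, 5·1+3·2=11≤31, objective 16.
(u,v)=(0,2): 5·0+4·2=8≤14, 5·0+3·2=6≤31, objective 12.
No feasible integer point exceeds 18.

18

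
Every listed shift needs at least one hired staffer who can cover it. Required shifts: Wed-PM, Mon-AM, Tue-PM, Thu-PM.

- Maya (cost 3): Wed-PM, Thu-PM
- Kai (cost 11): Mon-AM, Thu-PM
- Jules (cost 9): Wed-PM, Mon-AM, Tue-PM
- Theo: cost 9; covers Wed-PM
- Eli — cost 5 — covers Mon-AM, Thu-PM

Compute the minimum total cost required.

This is an integer covering problem.
Choose Maya and Jules: together they cover Wed-PM, Mon-AM, Tue-PM, Thu-PM — every shift.
Total cost: 3 + 9 = 12.
No cover costs less than 12.

12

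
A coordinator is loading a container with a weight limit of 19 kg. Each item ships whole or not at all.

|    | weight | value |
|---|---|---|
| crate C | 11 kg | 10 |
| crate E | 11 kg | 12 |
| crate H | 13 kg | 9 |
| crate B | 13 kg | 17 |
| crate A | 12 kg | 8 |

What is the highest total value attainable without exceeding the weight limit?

17

Treat it as a binary knapsack problem.
Allowing fractional choices, the relaxed optimum would be about 23.5, but items are indivisible.
crate E: weight 11 ≤ 19, value 12.
crate B: weight 13 ≤ 19, value 17.
crate C: weight 11 ≤ 19, value 10.
Best is crate B with total value 17.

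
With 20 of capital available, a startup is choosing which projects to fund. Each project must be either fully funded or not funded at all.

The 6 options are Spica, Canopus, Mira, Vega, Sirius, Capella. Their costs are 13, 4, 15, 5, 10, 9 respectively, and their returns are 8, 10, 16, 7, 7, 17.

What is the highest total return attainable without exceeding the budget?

34

Treat it as a binary knapsack problem.
Take Canopus, Vega, and Capella: cost 4 + 5 + 9 = 18 ≤ 20, return 10 + 7 + 17 = 34.
No other feasible combination does better.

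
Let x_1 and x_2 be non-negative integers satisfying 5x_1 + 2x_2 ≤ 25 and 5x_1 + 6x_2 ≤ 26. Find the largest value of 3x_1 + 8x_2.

Relaxing integrality, the LP optimum is 34.67 at (x_1,x_2) = (0, 4.33), which is not an integer point.
(x_1,x_2)=(0,4): 5·0+2·4=8≤25, 5·0+6·4=24≤26, objective 32.
(x_1,x_2)=(1,3): 5·1+2·3=11≤25, 5·1+6·3=23≤26, objective 27.
The best lattice point is (0,4), giving 32.

32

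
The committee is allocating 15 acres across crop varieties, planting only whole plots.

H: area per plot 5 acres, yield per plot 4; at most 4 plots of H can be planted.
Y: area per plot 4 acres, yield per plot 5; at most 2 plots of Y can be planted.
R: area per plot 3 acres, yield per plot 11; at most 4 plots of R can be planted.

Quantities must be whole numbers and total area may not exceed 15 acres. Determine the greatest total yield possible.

R has the best ratio (11/3); taking only R gives at most 4×11 = 44 (stopped by the supply cap of 4).
Optimal: 4×R: area 12 ≤ 15, yield 4·11 = 44.

44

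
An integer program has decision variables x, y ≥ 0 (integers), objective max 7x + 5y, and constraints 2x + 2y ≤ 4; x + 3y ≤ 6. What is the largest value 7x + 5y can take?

14

(x,y)=(2,0) is feasible, giving 14.
(x,y)=(1,1) is feasible, giving 12.
Maximum is 14 at (x,y)=(2,0).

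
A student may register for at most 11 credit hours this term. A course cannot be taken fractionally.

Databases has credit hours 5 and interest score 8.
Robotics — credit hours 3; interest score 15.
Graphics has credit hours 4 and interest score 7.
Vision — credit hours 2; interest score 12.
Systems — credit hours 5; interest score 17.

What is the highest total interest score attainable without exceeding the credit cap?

Take Robotics, Vision, and Systems: credit hours 3 + 2 + 5 = 10 ≤ 11, interest score 15 + 12 + 17 = 44.
No other feasible combination does better.

44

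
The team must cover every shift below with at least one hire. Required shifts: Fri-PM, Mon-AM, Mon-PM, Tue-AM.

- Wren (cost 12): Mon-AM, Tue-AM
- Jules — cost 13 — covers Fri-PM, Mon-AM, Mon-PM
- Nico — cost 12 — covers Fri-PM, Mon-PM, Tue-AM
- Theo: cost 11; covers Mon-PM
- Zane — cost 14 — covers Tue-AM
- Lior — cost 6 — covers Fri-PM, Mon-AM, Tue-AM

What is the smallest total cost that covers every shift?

17

Choose Theo and Lior: together they cover Fri-PM, Mon-AM, Mon-PM, Tue-AM — every shift.
Total cost: 11 + 6 = 17.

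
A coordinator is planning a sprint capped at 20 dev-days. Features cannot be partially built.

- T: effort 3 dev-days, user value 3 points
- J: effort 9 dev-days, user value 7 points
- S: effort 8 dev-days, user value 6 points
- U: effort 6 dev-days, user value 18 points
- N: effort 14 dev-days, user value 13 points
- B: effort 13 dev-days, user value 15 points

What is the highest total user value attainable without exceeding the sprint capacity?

33

This is an integer program with binary decision variables.
Allowing fractional choices, the relaxed optimum would be about 34.0, but features are indivisible.
T + J + U: effort 3 + 9 + 6 = 18 ≤ 20, user value 3 + 7 + 18 = 28.
U + B: effort 6 + 13 = 19 ≤ 20, user value 18 + 15 = 33.
U + N: effort 6 + 14 = 20 ≤ 20, user value 18 + 13 = 31.
Best is U and B with total user value 33.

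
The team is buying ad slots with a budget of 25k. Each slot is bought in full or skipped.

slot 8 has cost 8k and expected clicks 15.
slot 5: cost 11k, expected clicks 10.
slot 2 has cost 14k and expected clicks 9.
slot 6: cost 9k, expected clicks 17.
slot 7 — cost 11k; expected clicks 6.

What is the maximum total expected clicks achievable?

32

Allowing fractional choices, the relaxed optimum would be about 39.3, but ad slots are indivisible.
slot 5 + slot 6: cost 11 + 9 = 20 ≤ 25, expected clicks 10 + 17 = 27.
slot 2 + slot 6: cost 14 + 9 = 23 ≤ 25, expected clicks 9 + 17 = 26.
slot 8 + slot 6: cost 8 + 9 = 17 ≤ 25, expected clicks 15 + 17 = 32.
Best is slot 8 and slot 6 with total expected clicks 32.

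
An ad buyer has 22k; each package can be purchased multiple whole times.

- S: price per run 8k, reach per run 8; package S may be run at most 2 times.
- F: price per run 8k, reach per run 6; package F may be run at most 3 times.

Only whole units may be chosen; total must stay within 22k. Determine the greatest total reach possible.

16

S has the best ratio (8/8); taking only S gives at most 2×8 = 16 (stopped by the price limit).
Optimal: 2×S: price 16 ≤ 22, reach 2·8 = 16.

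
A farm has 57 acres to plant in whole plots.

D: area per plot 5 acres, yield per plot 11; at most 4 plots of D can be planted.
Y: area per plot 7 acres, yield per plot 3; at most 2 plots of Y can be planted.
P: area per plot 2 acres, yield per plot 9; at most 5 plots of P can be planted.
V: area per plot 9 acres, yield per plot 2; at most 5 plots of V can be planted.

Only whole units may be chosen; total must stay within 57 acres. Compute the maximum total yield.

97

Take 4×D, 2×Y, 5×P, and 1×V: area 53 ≤ 57, yield 4·11 + 2·3 + 5·9 + 1·2 = 97.
P has the best ratio (9/2) and is taken to its limit of 5; remaining capacity is filled optimally with the others.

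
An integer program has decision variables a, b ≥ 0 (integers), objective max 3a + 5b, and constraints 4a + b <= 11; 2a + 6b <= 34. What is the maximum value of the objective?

Relaxing integrality, the LP optimum is 30.27 at (a,b) = (1.45, 5.18), which is not an integer point.
(a,b)=(1,5): 4·1+1·5=9≤11, 2·1+6·5=32≤34, objective 28.
(a,b)=(0,5): 4·0+1·5=5≤11, 2·0+6·5=30≤34, objective 25.
(a,b)=(1,4): 4·1+1·4=8≤11, 2·1+6·4=26≤34, objective 23.
No feasible integer point exceeds 28.

28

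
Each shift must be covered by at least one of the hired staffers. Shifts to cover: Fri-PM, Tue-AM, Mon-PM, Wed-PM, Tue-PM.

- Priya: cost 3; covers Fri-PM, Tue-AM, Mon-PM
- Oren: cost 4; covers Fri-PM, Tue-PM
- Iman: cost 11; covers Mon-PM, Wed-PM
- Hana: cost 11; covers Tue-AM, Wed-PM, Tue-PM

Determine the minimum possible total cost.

14

This is a weighted set-cover instance.
The greedy cost-per-new-shift heuristic would pick Priya, Oren, and Iman for 18, but a cheaper cover exists.
Choose Priya and Hana: together they cover Fri-PM, Tue-AM, Mon-PM, Wed-PM, Tue-PM — every shift.
Total cost: 3 + 11 = 14.
No cover costs less than 14.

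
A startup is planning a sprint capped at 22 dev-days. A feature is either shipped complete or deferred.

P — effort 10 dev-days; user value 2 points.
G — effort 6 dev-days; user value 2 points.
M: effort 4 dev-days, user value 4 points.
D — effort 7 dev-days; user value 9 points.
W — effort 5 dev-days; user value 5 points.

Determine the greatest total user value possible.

20

M + D + W: effort 4 + 7 + 5 = 16 ≤ 22, user value 4 + 9 + 5 = 18.
G + M + D + W: effort 6 + 4 + 7 + 5 = 22 ≤ 22, user value 2 + 4 + 9 + 5 = 20.
Best is G, M, D, and W with total user value 20.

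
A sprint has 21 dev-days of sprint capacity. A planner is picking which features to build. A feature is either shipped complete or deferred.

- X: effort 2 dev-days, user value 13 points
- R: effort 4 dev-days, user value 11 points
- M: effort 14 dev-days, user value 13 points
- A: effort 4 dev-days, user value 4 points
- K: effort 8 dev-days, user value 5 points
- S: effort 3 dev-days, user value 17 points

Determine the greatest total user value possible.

This is an integer program with binary decision variables.
Take X, R, A, K, and S: effort 2 + 4 + 4 + 8 + 3 = 21 ≤ 21, user value 13 + 11 + 4 + 5 + 17 = 50.
No other feasible combination does better.

50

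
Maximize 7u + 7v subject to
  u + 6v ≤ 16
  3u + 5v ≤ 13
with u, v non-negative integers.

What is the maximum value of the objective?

(u,v)=(4,0): 1·4+6·0=4≤16, 3·4+5·0=12≤13, objective 28.
(u,v)=(3,0): 1·3+6·0=3≤16, 3·3+5·0=9≤13, objective 21.
Maximum is 28 at (u,v)=(4,0).

28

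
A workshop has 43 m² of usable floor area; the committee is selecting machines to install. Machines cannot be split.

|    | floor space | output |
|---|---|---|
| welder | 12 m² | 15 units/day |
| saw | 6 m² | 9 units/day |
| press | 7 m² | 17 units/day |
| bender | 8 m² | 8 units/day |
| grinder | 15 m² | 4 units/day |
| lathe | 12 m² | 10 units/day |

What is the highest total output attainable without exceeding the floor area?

Allowing fractional choices, the relaxed optimum would be about 57.3, but machines are indivisible.
welder + press + bender + lathe: floor space 12 + 7 + 8 + 12 = 39 ≤ 43, output 15 + 17 + 8 + 10 = 50.
welder + saw + press + lathe: floor space 12 + 6 + 7 + 12 = 37 ≤ 43, output 15 + 9 + 17 + 10 = 51.
Best is welder, saw, press, and lathe with total output 51.

51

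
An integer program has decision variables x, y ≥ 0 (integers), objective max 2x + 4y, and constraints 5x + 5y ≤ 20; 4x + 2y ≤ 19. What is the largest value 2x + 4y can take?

16

(x,y)=(0,4) is feasible, giving 16.
(x,y)=(1,3) is feasible, giving 14.
(x,y)=(0,3) is feasible, giving 12.
No feasible integer point exceeds 16.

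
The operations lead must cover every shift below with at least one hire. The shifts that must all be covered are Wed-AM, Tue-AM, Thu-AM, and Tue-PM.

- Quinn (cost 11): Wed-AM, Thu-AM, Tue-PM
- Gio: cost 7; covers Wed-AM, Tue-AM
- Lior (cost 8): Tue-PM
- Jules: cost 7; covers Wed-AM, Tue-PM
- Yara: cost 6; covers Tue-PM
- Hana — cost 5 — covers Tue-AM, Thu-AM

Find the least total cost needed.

12

Choose Jules and Hana: together they cover Wed-AM, Tue-AM, Thu-AM, Tue-PM — every shift.
Total cost: 7 + 5 = 12.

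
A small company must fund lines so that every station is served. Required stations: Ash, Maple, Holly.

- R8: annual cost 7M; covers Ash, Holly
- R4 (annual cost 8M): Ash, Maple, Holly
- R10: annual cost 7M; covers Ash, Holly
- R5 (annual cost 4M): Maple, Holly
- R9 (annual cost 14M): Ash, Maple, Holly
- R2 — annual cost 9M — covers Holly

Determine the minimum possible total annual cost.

R4 alone covers Ash, Maple, Holly — every station.
Total annual cost: 8.

8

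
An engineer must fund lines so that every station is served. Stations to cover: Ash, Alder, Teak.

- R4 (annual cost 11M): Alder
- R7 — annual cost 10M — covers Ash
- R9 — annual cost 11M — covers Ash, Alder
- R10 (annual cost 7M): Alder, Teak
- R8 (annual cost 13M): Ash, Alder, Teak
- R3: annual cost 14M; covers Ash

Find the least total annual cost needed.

This is an integer covering problem.
The greedy cost-per-new-station heuristic would pick R10 and R7 for 17, but a cheaper cover exists.
R8 alone covers Ash, Alder, Teak — every station.
Total annual cost: 13.
No cover costs less than 13.

13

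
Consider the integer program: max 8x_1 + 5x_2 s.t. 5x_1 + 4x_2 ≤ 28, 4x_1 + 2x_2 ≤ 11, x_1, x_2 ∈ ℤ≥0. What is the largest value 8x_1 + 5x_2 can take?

25

Relaxing integrality, the LP optimum is 27.50 at (x_1,x_2) = (0, 5.5), which is not an integer point.
(x_1,x_2)=(0,5) is feasible, giving 25.
(x_1,x_2)=(0,4) is feasible, giving 20.
No feasible integer point exceeds 25.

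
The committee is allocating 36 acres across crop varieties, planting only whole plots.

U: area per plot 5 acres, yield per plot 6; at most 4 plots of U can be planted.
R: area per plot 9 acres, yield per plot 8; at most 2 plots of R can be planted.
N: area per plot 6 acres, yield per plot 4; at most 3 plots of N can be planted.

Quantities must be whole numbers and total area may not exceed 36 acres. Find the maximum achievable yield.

36

3×U, 1×R, and 2×N: area 36 ≤ 36, yield 3·6 + 1·8 + 2·4 = 34.
4×U, 1×R, and 1×N: area 35 ≤ 36, yield 4·6 + 1·8 + 1·4 = 36.
Best is 36.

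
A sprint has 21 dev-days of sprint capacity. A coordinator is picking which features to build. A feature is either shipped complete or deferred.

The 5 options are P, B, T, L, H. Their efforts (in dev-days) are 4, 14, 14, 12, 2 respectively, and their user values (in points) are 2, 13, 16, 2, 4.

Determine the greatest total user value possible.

Allowing fractional choices, the relaxed optimum would be about 24.6, but features are indivisible.
T + H: effort 14 + 2 = 16 ≤ 21, user value 16 + 4 = 20.
P + T + H: effort 4 + 14 + 2 = 20 ≤ 21, user value 2 + 16 + 4 = 22.
P + B + H: effort 4 + 14 + 2 = 20 ≤ 21, user value 2 + 13 + 4 = 19.
Best is P, T, and H with total user value 22.

22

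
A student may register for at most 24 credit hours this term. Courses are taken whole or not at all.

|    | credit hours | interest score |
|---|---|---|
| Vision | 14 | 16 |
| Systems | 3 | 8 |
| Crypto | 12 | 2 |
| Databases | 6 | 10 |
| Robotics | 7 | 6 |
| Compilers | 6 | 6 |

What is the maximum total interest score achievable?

Allowing fractional choices, the relaxed optimum would be about 35.0, but courses are indivisible.
Vision + Systems + Compilers: credit hours 14 + 3 + 6 = 23 ≤ 24, interest score 16 + 8 + 6 = 30.
Vision + Systems + Databases: credit hours 14 + 3 + 6 = 23 ≤ 24, interest score 16 + 8 + 10 = 34.
Systems + Databases + Robotics + Compilers: credit hours 3 + 6 + 7 + 6 = 22 ≤ 24, interest score 8 + 10 + 6 + 6 = 30.
Best is Vision, Systems, and Databases with total interest score 34.

34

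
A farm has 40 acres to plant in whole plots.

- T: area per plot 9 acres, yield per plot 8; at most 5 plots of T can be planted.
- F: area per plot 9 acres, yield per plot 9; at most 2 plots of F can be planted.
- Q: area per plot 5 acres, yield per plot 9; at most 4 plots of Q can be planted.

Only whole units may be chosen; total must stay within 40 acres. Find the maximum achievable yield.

54

Q has the best ratio (9/5); taking only Q gives at most 4×9 = 36 (stopped by the supply cap of 4).
Mixing does better — 2×F and 4×Q: area 38 ≤ 40, yield 2·9 + 4·9 = 54.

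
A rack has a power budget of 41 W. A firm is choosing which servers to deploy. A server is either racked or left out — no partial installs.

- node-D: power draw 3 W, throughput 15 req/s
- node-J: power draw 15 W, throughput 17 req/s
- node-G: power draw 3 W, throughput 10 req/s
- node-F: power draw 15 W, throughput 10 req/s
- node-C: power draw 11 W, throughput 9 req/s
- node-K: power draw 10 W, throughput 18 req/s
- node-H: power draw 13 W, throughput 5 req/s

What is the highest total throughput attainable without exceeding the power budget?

Allowing fractional choices, the relaxed optimum would be about 68.2, but servers are indivisible.
node-D + node-J + node-G + node-K: power draw 3 + 15 + 3 + 10 = 31 ≤ 41, throughput 15 + 17 + 10 + 18 = 60.
node-D + node-J + node-C + node-K: power draw 3 + 15 + 11 + 10 = 39 ≤ 41, throughput 15 + 17 + 9 + 18 = 59.
Best is node-D, node-J, node-G, and node-K with total throughput 60.

60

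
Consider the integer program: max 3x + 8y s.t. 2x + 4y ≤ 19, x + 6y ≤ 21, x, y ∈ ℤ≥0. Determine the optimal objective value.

33

Relaxing integrality, the LP optimum is 34.25 at (x,y) = (3.75, 2.88), which is not an integer point.
(x,y)=(3,3): 2·3+4·3=18≤19, 1·3+6·3=21≤21, objective 33.
(x,y)=(2,3): 2·2+4·3=16≤19, 1·2+6·3=20≤21, objective 30.
(x,y)=(4,2): 2·4+4·2=16≤19, 1·4+6·2=16≤21, objective 28.
(x,y)=(3,2): 2·3+4·2=14≤19, 1·3+6·2=15≤21, objective 25.
Maximum is 33 at (x,y)=(3,3).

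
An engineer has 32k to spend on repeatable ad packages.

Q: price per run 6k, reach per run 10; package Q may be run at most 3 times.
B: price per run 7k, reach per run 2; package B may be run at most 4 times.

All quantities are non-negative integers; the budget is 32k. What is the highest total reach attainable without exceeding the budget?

34

3×Q and 2×B: price 32 ≤ 32, reach 3·10 + 2·2 = 34.
3×Q and 1×B: price 25 ≤ 32, reach 3·10 + 1·2 = 32.
Best is 34.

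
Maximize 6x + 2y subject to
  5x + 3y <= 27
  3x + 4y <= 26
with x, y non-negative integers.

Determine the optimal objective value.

(x,y)=(5,0) is feasible, giving 30.
(x,y)=(4,1) is feasible, giving 26.
The best lattice point is (5,0), giving 30.

30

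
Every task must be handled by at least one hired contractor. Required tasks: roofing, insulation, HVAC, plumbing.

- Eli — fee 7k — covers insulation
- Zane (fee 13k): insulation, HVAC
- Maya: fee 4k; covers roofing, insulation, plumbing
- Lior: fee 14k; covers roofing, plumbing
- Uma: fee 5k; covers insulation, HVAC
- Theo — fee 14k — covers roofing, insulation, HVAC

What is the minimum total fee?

9

Choose Maya and Uma: together they cover roofing, insulation, HVAC, plumbing — every task.
Total fee: 4 + 5 = 9.
No cover costs less than 9.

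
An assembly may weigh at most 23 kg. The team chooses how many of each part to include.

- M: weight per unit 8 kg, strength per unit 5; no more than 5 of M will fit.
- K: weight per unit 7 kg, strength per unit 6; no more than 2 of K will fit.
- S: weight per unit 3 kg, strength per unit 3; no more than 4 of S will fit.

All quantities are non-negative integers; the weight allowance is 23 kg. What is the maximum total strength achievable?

1×K and 4×S: weight 19 ≤ 23, strength 1·6 + 4·3 = 18.
2×K and 3×S: weight 23 ≤ 23, strength 2·6 + 3·3 = 21.
Best is 21.

21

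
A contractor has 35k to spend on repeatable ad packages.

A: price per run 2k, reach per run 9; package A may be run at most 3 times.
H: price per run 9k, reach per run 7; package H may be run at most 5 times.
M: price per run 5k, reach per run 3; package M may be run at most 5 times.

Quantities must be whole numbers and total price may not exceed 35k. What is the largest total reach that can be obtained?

48

3×A and 3×H: price 33 ≤ 35, reach 3·9 + 3·7 = 48.
3×A, 2×H, and 2×M: price 34 ≤ 35, reach 3·9 + 2·7 + 2·3 = 47.
Best is 48.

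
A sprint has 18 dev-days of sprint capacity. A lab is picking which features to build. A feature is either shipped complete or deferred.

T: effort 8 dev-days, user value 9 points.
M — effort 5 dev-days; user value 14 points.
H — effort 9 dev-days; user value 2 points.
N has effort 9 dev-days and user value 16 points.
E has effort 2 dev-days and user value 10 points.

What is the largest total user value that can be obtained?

40

Treat it as a binary knapsack problem.
M + N: effort 5 + 9 = 14 ≤ 18, user value 14 + 16 = 30.
T + M + E: effort 8 + 5 + 2 = 15 ≤ 18, user value 9 + 14 + 10 = 33.
M + N + E: effort 5 + 9 + 2 = 16 ≤ 18, user value 14 + 16 + 10 = 40.
Best is M, N, and E with total user value 40.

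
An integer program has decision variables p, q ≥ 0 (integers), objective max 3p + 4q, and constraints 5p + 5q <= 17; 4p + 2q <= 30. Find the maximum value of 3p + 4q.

12

The continuous relaxation peaks at (0, 3.4) with value 13.60; rounding to a feasible lattice point costs some objective.
(p,q)=(0,3): 5·0+5·3=15≤17, 4·0+2·3=6≤30, objective 12.
(p,q)=(1,2): 5·1+5·2=15≤17, 4·1+2·2=8≤30, objective 11.
(p,q)=(0,2): 5·0+5·2=10≤17, 4·0+2·2=4≤30, objective 8.
Maximum is 12 at (p,q)=(0,3).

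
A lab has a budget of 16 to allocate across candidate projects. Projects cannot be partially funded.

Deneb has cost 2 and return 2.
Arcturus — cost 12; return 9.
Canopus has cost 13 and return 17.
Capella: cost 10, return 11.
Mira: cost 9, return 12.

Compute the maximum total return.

19

Allowing fractional choices, the relaxed optimum would be about 21.2, but projects are indivisible.
Deneb + Mira: cost 2 + 9 = 11 ≤ 16, return 2 + 12 = 14.
Canopus: cost 13 ≤ 16, return 17.
Deneb + Canopus: cost 2 + 13 = 15 ≤ 16, return 2 + 17 = 19.
Best is Deneb and Canopus with total return 19.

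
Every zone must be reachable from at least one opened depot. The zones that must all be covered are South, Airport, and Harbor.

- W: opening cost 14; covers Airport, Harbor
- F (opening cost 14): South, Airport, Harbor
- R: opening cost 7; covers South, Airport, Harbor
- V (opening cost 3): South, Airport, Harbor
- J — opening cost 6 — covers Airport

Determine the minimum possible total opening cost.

V alone covers South, Airport, Harbor — every zone.
Total opening cost: 3.

3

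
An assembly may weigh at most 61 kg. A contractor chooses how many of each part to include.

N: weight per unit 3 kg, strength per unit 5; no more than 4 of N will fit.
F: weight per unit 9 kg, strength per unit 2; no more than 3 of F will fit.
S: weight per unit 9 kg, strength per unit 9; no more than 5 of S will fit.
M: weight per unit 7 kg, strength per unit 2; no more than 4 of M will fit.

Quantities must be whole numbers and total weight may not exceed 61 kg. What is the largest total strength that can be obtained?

65

This is a bounded integer knapsack.
4×N and 5×S: weight 57 ≤ 61, strength 4·5 + 5·9 = 65.
3×N, 5×S, and 1×M: weight 61 ≤ 61, strength 3·5 + 5·9 + 1·2 = 62.
Best is 65.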